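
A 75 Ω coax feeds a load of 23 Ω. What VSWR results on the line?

Γ = (23 − 75)/(23 + 75) = -0.531
VSWR = (1 + 0.531)/(1 − 0.531)

VSWR ≈ 3.26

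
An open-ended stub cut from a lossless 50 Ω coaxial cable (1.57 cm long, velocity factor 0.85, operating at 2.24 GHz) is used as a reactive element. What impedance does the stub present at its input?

Z_in ≈ −j42.5 Ω

λ = v/f = 0.85·c / 2.24 GHz = 0.114 m
βl = 2π·l/λ = 2π × 0.138 = 49.6°
tan(βl) = 1.18
For an open-ended stub, Z_in = −jZ_0·cot(βl) = −jZ_0/tan(βl)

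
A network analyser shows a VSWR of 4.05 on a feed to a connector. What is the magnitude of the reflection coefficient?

|Γ| ≈ 0.604

|Γ| = (S − 1)/(S + 1) = (4.05 − 1)/(4.05 + 1) = 3.05/5.05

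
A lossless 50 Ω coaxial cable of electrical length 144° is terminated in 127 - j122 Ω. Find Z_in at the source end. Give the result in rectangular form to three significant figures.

tan(βl) = tan(144°) = -0.727
Z_in = Z_0·(Z_L + jZ_0·tanβl)/(Z_0 + jZ_L·tanβl)
     = 50·(127 − j158)/(-38.6 − j92.3)

Z_in ≈ 48.5 + j89.1 Ω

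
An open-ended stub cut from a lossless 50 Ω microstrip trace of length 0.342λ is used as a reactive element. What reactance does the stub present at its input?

X_in ≈ 32.6 Ω (inductive)

βl = 2π × 0.342 = 123°
tan(βl) = -1.53
For an open-ended stub, Z_in = −jZ_0·cot(βl) = −jZ_0/tan(βl)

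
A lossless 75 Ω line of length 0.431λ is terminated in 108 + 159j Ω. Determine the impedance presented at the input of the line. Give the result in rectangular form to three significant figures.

Z_in ≈ 30 + j72.8 Ω

βl = 2π × 0.431 = 155°
tan(βl) = tan(155°) = -0.463
Z_in = Z_0·(Z_L + jZ_0·tanβl)/(Z_0 + jZ_L·tanβl)
     = 75·(108 + j124)/(149 − j50)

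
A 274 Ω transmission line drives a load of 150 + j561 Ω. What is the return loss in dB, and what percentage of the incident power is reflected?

Γ = (-124 + j561)/(424 + j561), |Γ| = 0.817
RL = −20·log₁₀(0.817) = 1.76 dB
P_refl/P_inc = |Γ|² = 0.668

RL ≈ 1.76 dB; 66.8% of incident power reflected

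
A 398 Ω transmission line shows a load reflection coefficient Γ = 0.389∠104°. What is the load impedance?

Z_L ≈ 252 + j224 Ω

Z_L = Z_0·(1 + Γ)/(1 − Γ) = 398·(0.906 + j0.377)/(1.09 − j0.377)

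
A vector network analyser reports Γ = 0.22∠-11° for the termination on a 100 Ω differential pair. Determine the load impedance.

Z_L = Z_0·(1 + Γ)/(1 − Γ) = 100·(1.22 − j0.042)/(0.784 + j0.042)

Z_L ≈ 154 − j13.6 Ω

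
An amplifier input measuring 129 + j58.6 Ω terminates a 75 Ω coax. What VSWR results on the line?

Γ = (Z_L − Z_0)/(Z_L + Z_0) = (54 + j58.6)/(204 + j58.6)
|Γ| = 79.7/212 = 0.375
VSWR = (1 + |Γ|)/(1 − |Γ|) = 1.38/0.625

VSWR ≈ 2.2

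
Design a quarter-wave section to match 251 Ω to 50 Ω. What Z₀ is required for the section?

Z_qwt ≈ 112 Ω

Z_qwt = √(Z_0·R_L) = √(50 × 251) = √12550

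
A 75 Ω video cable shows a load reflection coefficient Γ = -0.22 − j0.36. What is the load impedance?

Z_L = Z_0·(1 + Γ)/(1 − Γ) = 75·(0.78 − j0.36)/(1.22 + j0.36)

Z_L ≈ 38.1 − j33.4 Ω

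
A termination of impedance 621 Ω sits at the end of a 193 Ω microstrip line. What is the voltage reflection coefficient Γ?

Γ = 0.526

Γ = (Z_L − Z_0)/(Z_L + Z_0) = (621 − 193)/(621 + 193) = 428/814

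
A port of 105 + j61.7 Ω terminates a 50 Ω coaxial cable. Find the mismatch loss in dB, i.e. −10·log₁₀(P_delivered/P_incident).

mismatch loss ≈ 1.22 dB

Γ = (55 + j61.7)/(155 + j61.7), |Γ| = 0.495
|Γ|² = 0.245, so P_del/P_inc = 1 − |Γ|² = 0.755
ML = −10·log₁₀(1 − |Γ|²)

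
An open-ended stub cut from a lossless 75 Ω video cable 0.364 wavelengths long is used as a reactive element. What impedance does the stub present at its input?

βl = 2π × 0.364 = 131°
tan(βl) = -1.15
For an open-ended stub, Z_in = −jZ_0·cot(βl) = −jZ_0/tan(βl)

Z_in ≈ +j65.3 Ω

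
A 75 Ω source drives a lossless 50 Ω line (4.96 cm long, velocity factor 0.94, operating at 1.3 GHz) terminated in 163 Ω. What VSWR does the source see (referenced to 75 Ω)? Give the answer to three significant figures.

λ = v/f = 0.94·c / 1.3 GHz = 0.217 m
βl = 2π·l/λ = 2π × 0.229 = 82.3°
tan(βl) = 7.41
Z_in = Z_0·(Z_L + jZ_0·tanβl)/(Z_0 + jZ_L·tanβl) = 15.6 − j6.1 Ω
Γ_s = (Z_in − Z_s)/(Z_in + Z_s) = (-59.4 − j6.1)/(90.6 − j6.1), |Γ_s| = 0.658
VSWR = (1 + |Γ_s|)/(1 − |Γ_s|)

VSWR ≈ 4.84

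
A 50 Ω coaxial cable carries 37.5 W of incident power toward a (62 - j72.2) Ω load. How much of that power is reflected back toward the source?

P_reflected ≈ 11.3 W

|Γ| = |(12 − j72.2)/(112 − j72.2)| = 0.549
|Γ|² = 0.302
P_refl = |Γ|²·P_inc = 11.3 W, P_del = (1 − |Γ|²)·P_inc = 26.2 W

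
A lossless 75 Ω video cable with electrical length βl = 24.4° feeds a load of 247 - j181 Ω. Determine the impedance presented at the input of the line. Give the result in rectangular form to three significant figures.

tan(βl) = tan(24.4°) = 0.454
Z_in = Z_0·(Z_L + jZ_0·tanβl)/(Z_0 + jZ_L·tanβl)
     = 75·(247 − j147)/(157 + j112)

Z_in ≈ 45 − j102 Ω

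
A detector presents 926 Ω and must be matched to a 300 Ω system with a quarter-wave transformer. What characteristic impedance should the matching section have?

Z_qwt ≈ 527 Ω

Z_qwt = √(Z_0·R_L) = √(300 × 926) = √277800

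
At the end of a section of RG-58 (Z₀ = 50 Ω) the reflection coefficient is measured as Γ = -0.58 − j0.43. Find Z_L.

Z_L ≈ 8.93 − j16 Ω

Z_L = Z_0·(1 + Γ)/(1 − Γ) = 50·(0.42 − j0.43)/(1.58 + j0.43)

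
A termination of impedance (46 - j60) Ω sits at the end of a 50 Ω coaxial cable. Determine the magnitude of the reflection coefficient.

Γ = (Z_L − Z_0)/(Z_L + Z_0) = (-4 − j60)/(96 − j60)
|Γ| = 60.1/113

|Γ| ≈ 0.531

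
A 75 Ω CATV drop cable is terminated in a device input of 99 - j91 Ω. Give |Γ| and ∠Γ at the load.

Γ ≈ 0.479 ∠ -47.6°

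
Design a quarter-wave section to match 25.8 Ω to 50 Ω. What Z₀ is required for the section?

Z_qwt ≈ 35.9 Ω

Z_qwt = √(Z_0·R_L) = √(50 × 25.8) = √1290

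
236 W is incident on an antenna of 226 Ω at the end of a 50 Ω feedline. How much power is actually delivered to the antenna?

P_delivered ≈ 140 W

Γ = (226 − 50)/(226 + 50) = 0.638
|Γ|² = 0.407
P_refl = |Γ|²·P_inc = 96 W, P_del = (1 − |Γ|²)·P_inc = 140 W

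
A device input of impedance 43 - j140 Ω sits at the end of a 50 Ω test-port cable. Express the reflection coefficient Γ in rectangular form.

Γ = (Z_L − Z_0)/(Z_L + Z_0) = (-7 − j140)/(93 − j140)

Γ ≈ 0.671 − j0.496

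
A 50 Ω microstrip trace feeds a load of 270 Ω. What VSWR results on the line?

VSWR ≈ 5.4

For a purely resistive load, VSWR = R_L/Z_0 or Z_0/R_L (whichever > 1) = 270/50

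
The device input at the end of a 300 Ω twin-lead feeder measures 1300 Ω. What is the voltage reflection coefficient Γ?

Γ = 0.625

Γ = (Z_L − Z_0)/(Z_L + Z_0) = (1300 − 300)/(1300 + 300) = 1000/1600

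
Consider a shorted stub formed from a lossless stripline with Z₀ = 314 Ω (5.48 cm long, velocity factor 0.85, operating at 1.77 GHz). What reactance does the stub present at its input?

λ = v/f = 0.85·c / 1.77 GHz = 0.144 m
βl = 2π·l/λ = 2π × 0.38 = 137°
tan(βl) = -0.935
For a shorted stub, Z_in = jZ_0·tan(βl)

X_in ≈ -293 Ω (capacitive)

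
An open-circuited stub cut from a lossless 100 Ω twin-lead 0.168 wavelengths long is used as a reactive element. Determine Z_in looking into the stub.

Z_in ≈ −j56.6 Ω

βl = 2π × 0.168 = 60.5°
tan(βl) = 1.77
For an open-circuited stub, Z_in = −jZ_0·cot(βl) = −jZ_0/tan(βl)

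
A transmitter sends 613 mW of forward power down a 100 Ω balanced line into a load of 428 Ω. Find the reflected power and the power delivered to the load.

Γ = (428 − 100)/(428 + 100) = 0.621
|Γ|² = 0.386
P_refl = |Γ|²·P_inc = 237 mW, P_del = (1 − |Γ|²)·P_inc = 376 mW

P_reflected ≈ 237 mW; P_delivered ≈ 376 mW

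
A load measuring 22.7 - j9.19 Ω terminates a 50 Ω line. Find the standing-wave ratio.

Γ = (Z_L − Z_0)/(Z_L + Z_0) = (-27.3 − j9.19)/(72.7 − j9.19)
|Γ| = 28.8/73.3 = 0.393
VSWR = (1 + |Γ|)/(1 − |Γ|) = 1.39/0.607

VSWR ≈ 2.3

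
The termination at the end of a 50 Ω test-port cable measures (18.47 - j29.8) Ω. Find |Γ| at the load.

Γ = (Z_L − Z_0)/(Z_L + Z_0) = (-31.53 − j29.8)/(68.47 − j29.8)
|Γ| = 43.4/74.7

|Γ| ≈ 0.581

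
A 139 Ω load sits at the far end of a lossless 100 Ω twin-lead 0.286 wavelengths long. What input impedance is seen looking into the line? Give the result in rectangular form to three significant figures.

Z_in ≈ 73.7 + j10.8 Ω

βl = 2π × 0.286 = 103°
tan(βl) = tan(103°) = -4.35
Z_in = Z_0·(Z_L + jZ_0·tanβl)/(Z_0 + jZ_L·tanβl)
     = 100·(139 − j435)/(100 − j604)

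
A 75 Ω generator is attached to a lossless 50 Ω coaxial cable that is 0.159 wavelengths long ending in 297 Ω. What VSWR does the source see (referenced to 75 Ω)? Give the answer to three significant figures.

βl = 2π × 0.159 = 57.2°
tan(βl) = 1.55
Z_in = Z_0·(Z_L + jZ_0·tanβl)/(Z_0 + jZ_L·tanβl) = 11.8 − j30.9 Ω
Γ_s = (Z_in − Z_s)/(Z_in + Z_s) = (-63.2 − j30.9)/(86.8 − j30.9), |Γ_s| = 0.764
VSWR = (1 + |Γ_s|)/(1 − |Γ_s|)

VSWR ≈ 7.48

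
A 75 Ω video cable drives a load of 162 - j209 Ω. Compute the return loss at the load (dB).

Γ = (87 − j209)/(237 − j209), |Γ| = 0.716
RL = −20·log₁₀|Γ| = −20·log₁₀(0.716)

RL ≈ 2.9 dB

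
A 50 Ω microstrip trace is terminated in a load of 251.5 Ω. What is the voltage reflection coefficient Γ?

Γ = (Z_L − Z_0)/(Z_L + Z_0) = (251.5 − 50)/(251.5 + 50) = 201.5/301.5

Γ = 0.668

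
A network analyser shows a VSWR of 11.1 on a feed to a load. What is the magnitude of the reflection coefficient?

|Γ| ≈ 0.835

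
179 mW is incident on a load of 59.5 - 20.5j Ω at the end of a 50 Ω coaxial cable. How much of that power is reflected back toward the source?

P_reflected ≈ 7.36 mW

|Γ| = |(9.5 − j20.5)/(109.5 − j20.5)| = 0.203
|Γ|² = 0.0411
P_refl = |Γ|²·P_inc = 7.36 mW, P_del = (1 − |Γ|²)·P_inc = 172 mW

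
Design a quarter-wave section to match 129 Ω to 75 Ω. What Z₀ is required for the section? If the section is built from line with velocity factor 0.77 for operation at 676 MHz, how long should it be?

Z_qwt ≈ 98.4 Ω; length ≈ 8.54 cm

Z_qwt = √(Z_0·R_L) = √(75 × 129) = √9675
λ = 0.77·c/f = 0.342 m, so l = λ/4 = 0.0854 m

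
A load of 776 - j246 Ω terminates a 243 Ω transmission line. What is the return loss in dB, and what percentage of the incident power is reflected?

RL ≈ 5.04 dB; 31.4% of incident power reflected

Γ = (533 − j246)/(1019 − j246), |Γ| = 0.56
RL = −20·log₁₀(0.56) = 5.04 dB
P_refl/P_inc = |Γ|² = 0.314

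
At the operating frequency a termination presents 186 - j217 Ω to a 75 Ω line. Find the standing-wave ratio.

Γ = (Z_L − Z_0)/(Z_L + Z_0) = (111 − j217)/(261 − j217)
|Γ| = 244/339 = 0.718
VSWR = (1 + |Γ|)/(1 − |Γ|) = 1.72/0.282

VSWR ≈ 6.09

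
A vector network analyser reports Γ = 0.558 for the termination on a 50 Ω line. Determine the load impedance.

Z_L ≈ 176 Ω

Z_L = Z_0·(1 + Γ)/(1 − Γ) = 50·(1.56)/(0.442)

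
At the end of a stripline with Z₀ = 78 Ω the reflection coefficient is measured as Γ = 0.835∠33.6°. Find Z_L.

Z_L = Z_0·(1 + Γ)/(1 − Γ) = 78·(1.7 + j0.462)/(0.305 − j0.462)

Z_L ≈ 77.1 + j235 Ω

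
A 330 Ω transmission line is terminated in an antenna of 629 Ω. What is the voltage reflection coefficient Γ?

Γ = 0.312

Γ = (Z_L − Z_0)/(Z_L + Z_0) = (629 − 330)/(629 + 330) = 299/959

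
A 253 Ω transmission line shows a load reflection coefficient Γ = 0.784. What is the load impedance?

Z_L = Z_0·(1 + Γ)/(1 − Γ) = 253·(1.78)/(0.216)

Z_L ≈ 2090 Ω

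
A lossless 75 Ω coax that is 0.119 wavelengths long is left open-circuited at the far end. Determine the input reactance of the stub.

X_in ≈ -80.9 Ω (capacitive)

βl = 2π × 0.119 = 42.8°
tan(βl) = 0.927
For an open-circuited stub, Z_in = −jZ_0·cot(βl) = −jZ_0/tan(βl)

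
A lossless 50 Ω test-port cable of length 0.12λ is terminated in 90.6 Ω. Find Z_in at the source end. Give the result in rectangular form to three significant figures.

βl = 2π × 0.12 = 43.2°
tan(βl) = tan(43.2°) = 0.939
Z_in = Z_0·(Z_L + jZ_0·tanβl)/(Z_0 + jZ_L·tanβl)
     = 50·(90.6 + j47)/(50 + j85.1)

Z_in ≈ 43.8 − j27.5 Ω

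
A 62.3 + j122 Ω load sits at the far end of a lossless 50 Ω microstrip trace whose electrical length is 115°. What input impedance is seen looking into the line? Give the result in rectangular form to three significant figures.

tan(βl) = tan(115°) = -2.14
Z_in = Z_0·(Z_L + jZ_0·tanβl)/(Z_0 + jZ_L·tanβl)
     = 50·(62.3 + j14.8)/(312 − j134)

Z_in ≈ 7.59 + j5.62 Ω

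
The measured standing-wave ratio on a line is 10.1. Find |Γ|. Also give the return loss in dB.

|Γ| = (S − 1)/(S + 1) = (10.1 − 1)/(10.1 + 1) = 9.1/11.1
RL = −20·log₁₀|Γ| = −20·log₁₀(0.82)

|Γ| ≈ 0.82; return loss ≈ 1.73 dB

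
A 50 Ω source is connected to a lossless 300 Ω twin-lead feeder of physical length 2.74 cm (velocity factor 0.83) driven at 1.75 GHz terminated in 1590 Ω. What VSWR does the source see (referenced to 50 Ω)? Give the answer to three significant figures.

VSWR ≈ 5.55

λ = v/f = 0.83·c / 1.75 GHz = 0.142 m
βl = 2π·l/λ = 2π × 0.193 = 69.3°
tan(βl) = 2.65
Z_in = Z_0·(Z_L + jZ_0·tanβl)/(Z_0 + jZ_L·tanβl) = 64.3 − j109 Ω
Γ_s = (Z_in − Z_s)/(Z_in + Z_s) = (14.3 − j109)/(114 − j109), |Γ_s| = 0.695
VSWR = (1 + |Γ_s|)/(1 − |Γ_s|)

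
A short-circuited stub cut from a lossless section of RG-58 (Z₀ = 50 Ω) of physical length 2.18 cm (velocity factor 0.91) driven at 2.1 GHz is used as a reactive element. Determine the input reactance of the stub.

λ = v/f = 0.91·c / 2.1 GHz = 0.13 m
βl = 2π·l/λ = 2π × 0.168 = 60.4°
tan(βl) = 1.76
For a short-circuited stub, Z_in = jZ_0·tan(βl)

X_in ≈ 87.9 Ω (inductive)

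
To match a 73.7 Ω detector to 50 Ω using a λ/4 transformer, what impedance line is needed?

Z_qwt ≈ 60.7 Ω

Z_qwt = √(Z_0·R_L) = √(50 × 73.7) = √3685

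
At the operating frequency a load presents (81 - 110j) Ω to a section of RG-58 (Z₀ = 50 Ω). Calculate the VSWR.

VSWR ≈ 5.03

Γ = (Z_L − Z_0)/(Z_L + Z_0) = (31 − j110)/(131 − j110)
|Γ| = 114/171 = 0.668
VSWR = (1 + |Γ|)/(1 − |Γ|) = 1.67/0.332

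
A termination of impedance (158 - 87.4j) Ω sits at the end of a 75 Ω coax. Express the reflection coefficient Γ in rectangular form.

Γ ≈ 0.436 − j0.212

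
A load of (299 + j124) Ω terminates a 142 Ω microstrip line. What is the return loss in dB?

RL ≈ 7.2 dB

Γ = (157 + j124)/(441 + j124), |Γ| = 0.437
RL = −20·log₁₀|Γ| = −20·log₁₀(0.437)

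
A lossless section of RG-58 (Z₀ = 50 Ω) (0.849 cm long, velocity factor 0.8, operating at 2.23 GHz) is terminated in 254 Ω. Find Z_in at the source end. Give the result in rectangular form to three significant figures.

Z_in ≈ 38.4 − j78.5 Ω

λ = v/f = 0.8·c / 2.23 GHz = 0.108 m
βl = 2π·l/λ = 2π × 0.0789 = 28.4°
tan(βl) = tan(28.4°) = 0.541
Z_in = Z_0·(Z_L + jZ_0·tanβl)/(Z_0 + jZ_L·tanβl)
     = 50·(254 + j27)/(50 + j137)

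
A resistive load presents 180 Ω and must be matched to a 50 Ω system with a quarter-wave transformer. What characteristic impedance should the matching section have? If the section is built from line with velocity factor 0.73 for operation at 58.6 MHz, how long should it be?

Z_qwt = √(Z_0·R_L) = √(50 × 180) = √9000
λ = 0.73·c/f = 3.74 m, so l = λ/4 = 0.934 m

Z_qwt ≈ 94.9 Ω; length ≈ 93.4 cm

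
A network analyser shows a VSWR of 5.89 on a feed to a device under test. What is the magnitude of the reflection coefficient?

|Γ| ≈ 0.71

|Γ| = (S − 1)/(S + 1) = (5.89 − 1)/(5.89 + 1) = 4.89/6.89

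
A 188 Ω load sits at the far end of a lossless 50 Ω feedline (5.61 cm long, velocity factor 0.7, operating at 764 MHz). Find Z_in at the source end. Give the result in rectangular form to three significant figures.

λ = v/f = 0.7·c / 764 MHz = 0.275 m
βl = 2π·l/λ = 2π × 0.204 = 73.5°
tan(βl) = tan(73.5°) = 3.37
Z_in = Z_0·(Z_L + jZ_0·tanβl)/(Z_0 + jZ_L·tanβl)
     = 50·(188 + j169)/(50 + j634)

Z_in ≈ 14.4 − j13.7 Ω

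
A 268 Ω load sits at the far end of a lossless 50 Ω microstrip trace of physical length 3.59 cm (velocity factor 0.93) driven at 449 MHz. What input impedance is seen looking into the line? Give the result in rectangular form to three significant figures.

λ = v/f = 0.93·c / 449 MHz = 0.621 m
βl = 2π·l/λ = 2π × 0.0578 = 20.8°
tan(βl) = tan(20.8°) = 0.38
Z_in = Z_0·(Z_L + jZ_0·tanβl)/(Z_0 + jZ_L·tanβl)
     = 50·(268 + j19)/(50 + j102)

Z_in ≈ 59.6 − j102 Ω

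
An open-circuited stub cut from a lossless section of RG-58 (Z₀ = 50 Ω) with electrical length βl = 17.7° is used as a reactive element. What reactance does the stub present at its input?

X_in ≈ -157 Ω (capacitive)

tan(βl) = 0.319
For an open-circuited stub, Z_in = −jZ_0·cot(βl) = −jZ_0/tan(βl)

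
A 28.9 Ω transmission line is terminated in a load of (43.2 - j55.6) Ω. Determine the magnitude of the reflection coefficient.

|Γ| ≈ 0.631

Γ = (Z_L − Z_0)/(Z_L + Z_0) = (14.3 − j55.6)/(72.1 − j55.6)
|Γ| = 57.4/91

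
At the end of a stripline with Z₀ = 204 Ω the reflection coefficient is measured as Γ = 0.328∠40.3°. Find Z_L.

Z_L ≈ 300 + j143 Ω

Z_L = Z_0·(1 + Γ)/(1 − Γ) = 204·(1.25 + j0.212)/(0.75 − j0.212)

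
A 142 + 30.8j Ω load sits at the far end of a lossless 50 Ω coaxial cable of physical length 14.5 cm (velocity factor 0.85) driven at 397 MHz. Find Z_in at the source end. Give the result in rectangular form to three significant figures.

Z_in ≈ 17.6 − j10.5 Ω

λ = v/f = 0.85·c / 397 MHz = 0.642 m
βl = 2π·l/λ = 2π × 0.226 = 81.3°
tan(βl) = tan(81.3°) = 6.51
Z_in = Z_0·(Z_L + jZ_0·tanβl)/(Z_0 + jZ_L·tanβl)
     = 50·(142 + j356)/(-151 + j925)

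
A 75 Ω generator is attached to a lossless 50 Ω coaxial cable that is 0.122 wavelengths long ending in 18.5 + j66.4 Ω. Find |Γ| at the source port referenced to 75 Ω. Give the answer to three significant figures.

|Γ| ≈ 0.681

βl = 2π × 0.122 = 43.9°
tan(βl) = 0.963
Z_in = Z_0·(Z_L + jZ_0·tanβl)/(Z_0 + jZ_L·tanβl) = 174 − j188 Ω
Γ_s = (Z_in − Z_s)/(Z_in + Z_s) = (99.2 − j188)/(249 − j188), |Γ_s| = 0.681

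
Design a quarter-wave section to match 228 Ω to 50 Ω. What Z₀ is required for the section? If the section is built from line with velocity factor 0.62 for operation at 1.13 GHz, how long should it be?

Z_qwt = √(Z_0·R_L) = √(50 × 228) = √11400
λ = 0.62·c/f = 0.165 m, so l = λ/4 = 0.0412 m

Z_qwt ≈ 107 Ω; length ≈ 4.12 cm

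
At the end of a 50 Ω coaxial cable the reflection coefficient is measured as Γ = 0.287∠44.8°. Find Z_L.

Z_L = Z_0·(1 + Γ)/(1 − Γ) = 50·(1.2 + j0.202)/(0.796 − j0.202)

Z_L ≈ 68 + j30 Ω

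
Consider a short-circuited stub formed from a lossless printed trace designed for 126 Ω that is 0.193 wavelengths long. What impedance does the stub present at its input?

βl = 2π × 0.193 = 69.5°
tan(βl) = 2.67
For a short-circuited stub, Z_in = jZ_0·tan(βl)

Z_in ≈ +j337 Ω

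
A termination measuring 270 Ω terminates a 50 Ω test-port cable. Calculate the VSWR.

For a purely resistive load, VSWR = R_L/Z_0 or Z_0/R_L (whichever > 1) = 270/50

VSWR ≈ 5.4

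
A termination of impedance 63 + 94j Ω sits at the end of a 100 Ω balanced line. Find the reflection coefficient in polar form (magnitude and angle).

Γ ≈ 0.537 ∠ 81.5°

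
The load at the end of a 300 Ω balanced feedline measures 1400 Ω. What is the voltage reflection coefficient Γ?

Γ = (Z_L − Z_0)/(Z_L + Z_0) = (1400 − 300)/(1400 + 300) = 1100/1700

Γ = 0.647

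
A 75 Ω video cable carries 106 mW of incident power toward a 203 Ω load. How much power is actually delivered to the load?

P_delivered ≈ 83.5 mW

Γ = (203 − 75)/(203 + 75) = 0.46
|Γ|² = 0.212
P_refl = |Γ|²·P_inc = 22.5 mW, P_del = (1 − |Γ|²)·P_inc = 83.5 mW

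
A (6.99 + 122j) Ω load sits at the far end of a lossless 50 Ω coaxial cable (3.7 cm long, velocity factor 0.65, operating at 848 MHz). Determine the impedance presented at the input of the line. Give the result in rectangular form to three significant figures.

λ = v/f = 0.65·c / 848 MHz = 0.23 m
βl = 2π·l/λ = 2π × 0.161 = 57.9°
tan(βl) = tan(57.9°) = 1.6
Z_in = Z_0·(Z_L + jZ_0·tanβl)/(Z_0 + jZ_L·tanβl)
     = 50·(6.99 + j202)/(-145 + j11.2)

Z_in ≈ 2.94 − j69.5 Ω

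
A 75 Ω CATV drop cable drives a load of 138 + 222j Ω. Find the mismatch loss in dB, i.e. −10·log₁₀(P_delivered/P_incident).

mismatch loss ≈ 3.59 dB

Γ = (63 + j222)/(213 + j222), |Γ| = 0.75
|Γ|² = 0.563, so P_del/P_inc = 1 − |Γ|² = 0.437
ML = −10·log₁₀(1 − |Γ|²)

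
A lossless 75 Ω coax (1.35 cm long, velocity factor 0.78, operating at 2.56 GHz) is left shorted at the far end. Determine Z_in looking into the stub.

Z_in ≈ +j100 Ω

λ = v/f = 0.78·c / 2.56 GHz = 0.0914 m
βl = 2π·l/λ = 2π × 0.148 = 53.2°
tan(βl) = 1.34
For a shorted stub, Z_in = jZ_0·tan(βl)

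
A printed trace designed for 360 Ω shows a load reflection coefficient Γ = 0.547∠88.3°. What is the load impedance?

Z_L = Z_0·(1 + Γ)/(1 − Γ) = 360·(1.02 + j0.547)/(0.984 − j0.547)

Z_L ≈ 199 + j311 Ω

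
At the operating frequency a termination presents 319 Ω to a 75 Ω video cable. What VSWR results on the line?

VSWR ≈ 4.25

Γ = (319 − 75)/(319 + 75) = 0.619
VSWR = (1 + 0.619)/(1 − 0.619)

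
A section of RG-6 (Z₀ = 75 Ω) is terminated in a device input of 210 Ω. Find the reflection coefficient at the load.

Γ = (Z_L − Z_0)/(Z_L + Z_0) = (210 − 75)/(210 + 75) = 135/285

Γ = 0.474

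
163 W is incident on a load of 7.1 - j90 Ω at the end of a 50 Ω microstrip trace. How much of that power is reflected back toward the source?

|Γ| = |(-42.9 − j90)/(57.1 − j90)| = 0.935
|Γ|² = 0.875
P_refl = |Γ|²·P_inc = 143 W, P_del = (1 − |Γ|²)·P_inc = 20.4 W

P_reflected ≈ 143 W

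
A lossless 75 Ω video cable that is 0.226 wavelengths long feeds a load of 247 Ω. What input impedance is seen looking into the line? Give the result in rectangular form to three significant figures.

Z_in ≈ 23.2 − j10.3 Ω

βl = 2π × 0.226 = 81.4°
tan(βl) = tan(81.4°) = 6.58
Z_in = Z_0·(Z_L + jZ_0·tanβl)/(Z_0 + jZ_L·tanβl)
     = 75·(247 + j494)/(75 + j1630)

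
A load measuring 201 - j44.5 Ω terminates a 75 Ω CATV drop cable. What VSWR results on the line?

Γ = (Z_L − Z_0)/(Z_L + Z_0) = (126 − j44.5)/(276 − j44.5)
|Γ| = 134/280 = 0.478
VSWR = (1 + |Γ|)/(1 − |Γ|) = 1.48/0.522

VSWR ≈ 2.83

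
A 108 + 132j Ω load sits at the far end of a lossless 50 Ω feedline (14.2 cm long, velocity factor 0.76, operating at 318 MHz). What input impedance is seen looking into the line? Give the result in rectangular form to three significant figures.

λ = v/f = 0.76·c / 318 MHz = 0.717 m
βl = 2π·l/λ = 2π × 0.198 = 71.3°
tan(βl) = tan(71.3°) = 2.95
Z_in = Z_0·(Z_L + jZ_0·tanβl)/(Z_0 + jZ_L·tanβl)
     = 50·(108 + j280)/(-340 + j319)

Z_in ≈ 12.1 − j29.8 Ω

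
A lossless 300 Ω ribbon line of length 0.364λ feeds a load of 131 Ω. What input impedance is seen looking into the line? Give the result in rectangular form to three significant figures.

Z_in ≈ 243 − j223 Ω

βl = 2π × 0.364 = 131°
tan(βl) = tan(131°) = -1.15
Z_in = Z_0·(Z_L + jZ_0·tanβl)/(Z_0 + jZ_L·tanβl)
     = 300·(131 − j345)/(300 − j150)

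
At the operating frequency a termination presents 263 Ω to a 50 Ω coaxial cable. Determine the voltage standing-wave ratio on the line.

Γ = (263 − 50)/(263 + 50) = 0.681
VSWR = (1 + 0.681)/(1 − 0.681)

VSWR ≈ 5.26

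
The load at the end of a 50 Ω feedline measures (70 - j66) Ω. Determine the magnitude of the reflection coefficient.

|Γ| ≈ 0.504

Γ = (Z_L − Z_0)/(Z_L + Z_0) = (20 − j66)/(120 − j66)
|Γ| = 69/137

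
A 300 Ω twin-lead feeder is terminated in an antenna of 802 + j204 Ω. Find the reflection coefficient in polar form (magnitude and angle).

Γ ≈ 0.483 ∠ 11.6°

Γ = (Z_L − Z_0)/(Z_L + Z_0) = (502 + j204)/(1102 + j204)
|Γ| = 542/1120 = 0.483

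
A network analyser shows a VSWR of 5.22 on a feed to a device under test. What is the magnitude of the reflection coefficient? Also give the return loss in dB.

|Γ| ≈ 0.678; return loss ≈ 3.37 dB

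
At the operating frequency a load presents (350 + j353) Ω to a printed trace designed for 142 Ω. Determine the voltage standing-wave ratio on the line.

VSWR ≈ 5.18

Γ = (Z_L − Z_0)/(Z_L + Z_0) = (208 + j353)/(492 + j353)
|Γ| = 410/606 = 0.677
VSWR = (1 + |Γ|)/(1 − |Γ|) = 1.68/0.323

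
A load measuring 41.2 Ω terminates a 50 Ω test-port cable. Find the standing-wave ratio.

Γ = (41.2 − 50)/(41.2 + 50) = -0.0965
VSWR = (1 + 0.0965)/(1 − 0.0965)

VSWR ≈ 1.21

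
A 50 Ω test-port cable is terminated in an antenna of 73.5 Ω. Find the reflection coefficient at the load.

Γ = (Z_L − Z_0)/(Z_L + Z_0) = (73.5 − 50)/(73.5 + 50) = 23.5/123.5

Γ = 0.19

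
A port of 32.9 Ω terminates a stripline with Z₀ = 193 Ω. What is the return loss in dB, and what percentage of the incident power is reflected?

Γ = (32.9 − 193)/(32.9 + 193) = -0.709
RL = −20·log₁₀(0.709) = 2.99 dB
P_refl/P_inc = |Γ|² = 0.502

RL ≈ 2.99 dB; 50.2% of incident power reflected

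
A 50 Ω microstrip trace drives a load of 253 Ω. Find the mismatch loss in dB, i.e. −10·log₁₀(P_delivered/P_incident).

mismatch loss ≈ 2.59 dB

Γ = (253 − 50)/(253 + 50) = 0.67
|Γ|² = 0.449, so P_del/P_inc = 1 − |Γ|² = 0.551
ML = −10·log₁₀(1 − |Γ|²)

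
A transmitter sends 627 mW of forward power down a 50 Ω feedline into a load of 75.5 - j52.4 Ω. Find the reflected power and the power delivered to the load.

P_reflected ≈ 115 mW; P_delivered ≈ 512 mW

|Γ| = |(25.5 − j52.4)/(125.5 − j52.4)| = 0.428
|Γ|² = 0.184
P_refl = |Γ|²·P_inc = 115 mW, P_del = (1 − |Γ|²)·P_inc = 512 mW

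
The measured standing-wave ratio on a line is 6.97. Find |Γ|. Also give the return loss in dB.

|Γ| ≈ 0.749; return loss ≈ 2.51 dB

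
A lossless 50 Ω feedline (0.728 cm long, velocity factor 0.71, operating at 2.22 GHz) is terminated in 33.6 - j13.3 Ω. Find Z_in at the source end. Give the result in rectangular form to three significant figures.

Z_in ≈ 30.1 + j1.83 Ω

λ = v/f = 0.71·c / 2.22 GHz = 0.0959 m
βl = 2π·l/λ = 2π × 0.0759 = 27.3°
tan(βl) = tan(27.3°) = 0.516
Z_in = Z_0·(Z_L + jZ_0·tanβl)/(Z_0 + jZ_L·tanβl)
     = 50·(33.6 + j12.5)/(56.9 + j17.4)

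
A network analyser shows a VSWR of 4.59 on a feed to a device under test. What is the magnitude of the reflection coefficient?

|Γ| ≈ 0.642

|Γ| = (S − 1)/(S + 1) = (4.59 − 1)/(4.59 + 1) = 3.59/5.59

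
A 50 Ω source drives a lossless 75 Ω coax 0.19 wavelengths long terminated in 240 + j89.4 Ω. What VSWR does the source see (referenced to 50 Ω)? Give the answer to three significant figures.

βl = 2π × 0.19 = 68.4°
tan(βl) = 2.53
Z_in = Z_0·(Z_L + jZ_0·tanβl)/(Z_0 + jZ_L·tanβl) = 25.5 − j36 Ω
Γ_s = (Z_in − Z_s)/(Z_in + Z_s) = (-24.5 − j36)/(75.5 − j36), |Γ_s| = 0.521
VSWR = (1 + |Γ_s|)/(1 − |Γ_s|)

VSWR ≈ 3.17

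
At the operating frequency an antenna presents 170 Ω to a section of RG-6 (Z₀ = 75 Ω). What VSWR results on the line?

VSWR ≈ 2.27

For a purely resistive load, VSWR = R_L/Z_0 or Z_0/R_L (whichever > 1) = 170/75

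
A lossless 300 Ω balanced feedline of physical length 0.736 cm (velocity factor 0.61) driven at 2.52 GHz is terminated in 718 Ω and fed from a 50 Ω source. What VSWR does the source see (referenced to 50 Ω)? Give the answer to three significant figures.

VSWR ≈ 10.3

λ = v/f = 0.61·c / 2.52 GHz = 0.0726 m
βl = 2π·l/λ = 2π × 0.101 = 36.5°
tan(βl) = 0.74
Z_in = Z_0·(Z_L + jZ_0·tanβl)/(Z_0 + jZ_L·tanβl) = 269 − j254 Ω
Γ_s = (Z_in − Z_s)/(Z_in + Z_s) = (219 − j254)/(319 − j254), |Γ_s| = 0.822
VSWR = (1 + |Γ_s|)/(1 − |Γ_s|)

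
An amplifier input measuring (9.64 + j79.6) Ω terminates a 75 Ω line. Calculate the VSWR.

VSWR ≈ 16.6

Γ = (Z_L − Z_0)/(Z_L + Z_0) = (-65.36 + j79.6)/(84.64 + j79.6)
|Γ| = 103/116 = 0.886
VSWR = (1 + |Γ|)/(1 − |Γ|) = 1.89/0.114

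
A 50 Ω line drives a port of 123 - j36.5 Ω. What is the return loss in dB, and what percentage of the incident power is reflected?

Γ = (73 − j36.5)/(173 − j36.5), |Γ| = 0.462
RL = −20·log₁₀(0.462) = 6.71 dB
P_refl/P_inc = |Γ|² = 0.213

RL ≈ 6.71 dB; 21.3% of incident power reflected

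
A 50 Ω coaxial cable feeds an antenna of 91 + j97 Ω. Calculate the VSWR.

Γ = (Z_L − Z_0)/(Z_L + Z_0) = (41 + j97)/(141 + j97)
|Γ| = 105/171 = 0.615
VSWR = (1 + |Γ|)/(1 − |Γ|) = 1.62/0.385

VSWR ≈ 4.2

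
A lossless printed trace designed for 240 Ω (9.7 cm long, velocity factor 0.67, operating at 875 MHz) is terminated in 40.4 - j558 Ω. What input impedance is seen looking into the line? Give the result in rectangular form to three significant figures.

λ = v/f = 0.67·c / 875 MHz = 0.23 m
βl = 2π·l/λ = 2π × 0.422 = 152°
tan(βl) = tan(152°) = -0.531
Z_in = Z_0·(Z_L + jZ_0·tanβl)/(Z_0 + jZ_L·tanβl)
     = 240·(40.4 − j686)/(-56.5 − j21.5)

Z_in ≈ 817 + j2600 Ω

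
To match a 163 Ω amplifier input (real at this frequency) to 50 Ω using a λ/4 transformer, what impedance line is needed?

Z_qwt ≈ 90.3 Ω

Z_qwt = √(Z_0·R_L) = √(50 × 163) = √8150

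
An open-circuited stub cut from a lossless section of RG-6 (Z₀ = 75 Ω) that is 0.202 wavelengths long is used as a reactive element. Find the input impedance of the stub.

βl = 2π × 0.202 = 72.7°
tan(βl) = 3.21
For an open-circuited stub, Z_in = −jZ_0·cot(βl) = −jZ_0/tan(βl)

Z_in ≈ −j23.3 Ω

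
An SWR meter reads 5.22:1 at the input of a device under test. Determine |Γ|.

|Γ| ≈ 0.678

|Γ| = (S − 1)/(S + 1) = (5.22 − 1)/(5.22 + 1) = 4.22/6.22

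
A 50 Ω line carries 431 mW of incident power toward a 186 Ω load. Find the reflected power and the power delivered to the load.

Γ = (186 − 50)/(186 + 50) = 0.576
|Γ|² = 0.332
P_refl = |Γ|²·P_inc = 143 mW, P_del = (1 − |Γ|²)·P_inc = 288 mW

P_reflected ≈ 143 mW; P_delivered ≈ 288 mW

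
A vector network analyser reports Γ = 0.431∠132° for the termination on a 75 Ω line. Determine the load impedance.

Z_L ≈ 34.6 + j27.3 Ω

Z_L = Z_0·(1 + Γ)/(1 − Γ) = 75·(0.712 + j0.32)/(1.29 − j0.32)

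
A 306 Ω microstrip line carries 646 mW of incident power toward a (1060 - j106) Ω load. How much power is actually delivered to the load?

|Γ| = |(754 − j106)/(1366 − j106)| = 0.556
|Γ|² = 0.309
P_refl = |Γ|²·P_inc = 200 mW, P_del = (1 − |Γ|²)·P_inc = 446 mW

P_delivered ≈ 446 mW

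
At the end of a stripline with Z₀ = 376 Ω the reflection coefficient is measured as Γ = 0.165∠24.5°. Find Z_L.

Z_L = Z_0·(1 + Γ)/(1 − Γ) = 376·(1.15 + j0.0684)/(0.85 − j0.0684)

Z_L ≈ 503 + j70.8 Ω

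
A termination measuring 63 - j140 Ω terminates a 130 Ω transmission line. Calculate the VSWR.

Γ = (Z_L − Z_0)/(Z_L + Z_0) = (-67 − j140)/(193 − j140)
|Γ| = 155/238 = 0.651
VSWR = (1 + |Γ|)/(1 − |Γ|) = 1.65/0.349

VSWR ≈ 4.73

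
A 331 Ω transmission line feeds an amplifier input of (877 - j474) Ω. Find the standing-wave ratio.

Γ = (Z_L − Z_0)/(Z_L + Z_0) = (546 − j474)/(1208 − j474)
|Γ| = 723/1300 = 0.557
VSWR = (1 + |Γ|)/(1 − |Γ|) = 1.56/0.443

VSWR ≈ 3.52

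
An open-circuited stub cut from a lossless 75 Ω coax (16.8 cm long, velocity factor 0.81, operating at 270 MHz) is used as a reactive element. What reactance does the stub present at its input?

λ = v/f = 0.81·c / 270 MHz = 0.9 m
βl = 2π·l/λ = 2π × 0.187 = 67.2°
tan(βl) = 2.38
For an open-circuited stub, Z_in = −jZ_0·cot(βl) = −jZ_0/tan(βl)

X_in ≈ -31.5 Ω (capacitive)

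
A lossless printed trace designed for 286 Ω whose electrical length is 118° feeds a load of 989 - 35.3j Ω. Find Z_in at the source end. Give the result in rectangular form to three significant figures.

Z_in ≈ 105 + j140 Ω

tan(βl) = tan(118°) = -1.88
Z_in = Z_0·(Z_L + jZ_0·tanβl)/(Z_0 + jZ_L·tanβl)
     = 286·(989 − j573)/(220 − j1860)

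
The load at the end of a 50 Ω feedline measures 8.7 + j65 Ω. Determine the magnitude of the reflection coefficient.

Γ = (Z_L − Z_0)/(Z_L + Z_0) = (-41.3 + j65)/(58.7 + j65)
|Γ| = 77/87.6

|Γ| ≈ 0.879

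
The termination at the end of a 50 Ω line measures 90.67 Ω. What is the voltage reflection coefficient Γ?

Γ = 0.289

Γ = (Z_L − Z_0)/(Z_L + Z_0) = (90.67 − 50)/(90.67 + 50) = 40.67/140.7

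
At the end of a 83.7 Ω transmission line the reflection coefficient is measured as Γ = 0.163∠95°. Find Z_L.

Z_L ≈ 77.2 + j25.8 Ω

Z_L = Z_0·(1 + Γ)/(1 − Γ) = 83.7·(0.986 + j0.162)/(1.01 − j0.162)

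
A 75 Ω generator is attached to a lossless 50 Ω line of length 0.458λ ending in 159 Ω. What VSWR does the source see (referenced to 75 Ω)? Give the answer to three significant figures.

βl = 2π × 0.458 = 165°
tan(βl) = -0.27
Z_in = Z_0·(Z_L + jZ_0·tanβl)/(Z_0 + jZ_L·tanβl) = 98.1 + j70.8 Ω
Γ_s = (Z_in − Z_s)/(Z_in + Z_s) = (23.1 + j70.8)/(173 + j70.8), |Γ_s| = 0.398
VSWR = (1 + |Γ_s|)/(1 − |Γ_s|)

VSWR ≈ 2.32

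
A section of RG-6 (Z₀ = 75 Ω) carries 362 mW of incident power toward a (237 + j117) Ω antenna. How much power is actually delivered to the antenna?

|Γ| = |(162 + j117)/(312 + j117)| = 0.6
|Γ|² = 0.36
P_refl = |Γ|²·P_inc = 130 mW, P_del = (1 − |Γ|²)·P_inc = 232 mW

P_delivered ≈ 232 mW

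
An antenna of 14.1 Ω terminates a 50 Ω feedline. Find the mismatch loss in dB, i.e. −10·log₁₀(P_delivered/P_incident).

mismatch loss ≈ 1.63 dB

Γ = (14.1 − 50)/(14.1 + 50) = -0.56
|Γ|² = 0.314, so P_del/P_inc = 1 − |Γ|² = 0.686
ML = −10·log₁₀(1 − |Γ|²)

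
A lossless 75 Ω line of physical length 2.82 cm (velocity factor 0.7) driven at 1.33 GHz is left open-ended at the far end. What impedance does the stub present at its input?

λ = v/f = 0.7·c / 1.33 GHz = 0.158 m
βl = 2π·l/λ = 2π × 0.179 = 64.3°
tan(βl) = 2.08
For an open-ended stub, Z_in = −jZ_0·cot(βl) = −jZ_0/tan(βl)

Z_in ≈ −j36.1 Ω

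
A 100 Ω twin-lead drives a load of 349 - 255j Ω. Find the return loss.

Γ = (249 − j255)/(449 − j255), |Γ| = 0.69
RL = −20·log₁₀|Γ| = −20·log₁₀(0.69)

RL ≈ 3.22 dB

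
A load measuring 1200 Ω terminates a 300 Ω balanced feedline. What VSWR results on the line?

For a purely resistive load, VSWR = R_L/Z_0 or Z_0/R_L (whichever > 1) = 1200/300

VSWR ≈ 4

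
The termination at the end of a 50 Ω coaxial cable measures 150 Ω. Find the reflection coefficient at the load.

Γ = 0.5

Γ = (Z_L − Z_0)/(Z_L + Z_0) = (150 − 50)/(150 + 50) = 100/200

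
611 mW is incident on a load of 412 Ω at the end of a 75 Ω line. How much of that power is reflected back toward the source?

P_reflected ≈ 293 mW

Γ = (412 − 75)/(412 + 75) = 0.692
|Γ|² = 0.479
P_refl = |Γ|²·P_inc = 293 mW, P_del = (1 − |Γ|²)·P_inc = 318 mW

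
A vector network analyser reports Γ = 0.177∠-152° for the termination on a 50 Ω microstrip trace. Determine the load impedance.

Z_L ≈ 36 − j6.18 Ω

Z_L = Z_0·(1 + Γ)/(1 − Γ) = 50·(0.844 − j0.0831)/(1.16 + j0.0831)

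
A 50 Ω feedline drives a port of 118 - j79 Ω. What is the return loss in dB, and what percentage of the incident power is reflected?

Γ = (68 − j79)/(168 − j79), |Γ| = 0.561
RL = −20·log₁₀(0.561) = 5.01 dB
P_refl/P_inc = |Γ|² = 0.315

RL ≈ 5.01 dB; 31.5% of incident power reflected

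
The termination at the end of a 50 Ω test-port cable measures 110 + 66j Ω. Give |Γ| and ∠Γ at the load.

Γ = (Z_L − Z_0)/(Z_L + Z_0) = (60 + j66)/(160 + j66)
|Γ| = 89.2/173 = 0.515

Γ ≈ 0.515 ∠ 25.3°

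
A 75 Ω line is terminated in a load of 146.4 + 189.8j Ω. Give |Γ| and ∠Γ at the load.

Γ = (Z_L − Z_0)/(Z_L + Z_0) = (71.4 + j189.8)/(221.4 + j189.8)
|Γ| = 203/292 = 0.695

Γ ≈ 0.695 ∠ 28.8°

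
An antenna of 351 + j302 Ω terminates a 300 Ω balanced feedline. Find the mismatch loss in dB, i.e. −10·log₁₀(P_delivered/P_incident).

Γ = (51 + j302)/(651 + j302), |Γ| = 0.427
|Γ|² = 0.182, so P_del/P_inc = 1 − |Γ|² = 0.818
ML = −10·log₁₀(1 − |Γ|²)

mismatch loss ≈ 0.873 dB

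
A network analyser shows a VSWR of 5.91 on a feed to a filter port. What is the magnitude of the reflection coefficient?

|Γ| ≈ 0.711

|Γ| = (S − 1)/(S + 1) = (5.91 − 1)/(5.91 + 1) = 4.91/6.91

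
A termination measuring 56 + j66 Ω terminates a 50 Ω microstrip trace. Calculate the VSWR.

Γ = (Z_L − Z_0)/(Z_L + Z_0) = (6 + j66)/(106 + j66)
|Γ| = 66.3/125 = 0.531
VSWR = (1 + |Γ|)/(1 − |Γ|) = 1.53/0.469

VSWR ≈ 3.26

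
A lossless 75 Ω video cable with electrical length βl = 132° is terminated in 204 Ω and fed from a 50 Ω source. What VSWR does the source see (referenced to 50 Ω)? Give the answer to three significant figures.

tan(βl) = -1.11
Z_in = Z_0·(Z_L + jZ_0·tanβl)/(Z_0 + jZ_L·tanβl) = 45 + j52.6 Ω
Γ_s = (Z_in − Z_s)/(Z_in + Z_s) = (-5 + j52.6)/(95 + j52.6), |Γ_s| = 0.487
VSWR = (1 + |Γ_s|)/(1 − |Γ_s|)

VSWR ≈ 2.9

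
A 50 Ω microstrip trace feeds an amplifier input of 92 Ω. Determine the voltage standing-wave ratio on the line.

VSWR ≈ 1.84

For a purely resistive load, VSWR = R_L/Z_0 or Z_0/R_L (whichever > 1) = 92/50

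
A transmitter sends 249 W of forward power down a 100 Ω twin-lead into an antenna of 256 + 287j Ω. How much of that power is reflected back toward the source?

|Γ| = |(156 + j287)/(356 + j287)| = 0.714
|Γ|² = 0.51
P_refl = |Γ|²·P_inc = 127 W, P_del = (1 − |Γ|²)·P_inc = 122 W

P_reflected ≈ 127 W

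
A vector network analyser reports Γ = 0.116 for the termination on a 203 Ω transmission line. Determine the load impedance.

Z_L ≈ 256 Ω

Z_L = Z_0·(1 + Γ)/(1 − Γ) = 203·(1.12)/(0.884)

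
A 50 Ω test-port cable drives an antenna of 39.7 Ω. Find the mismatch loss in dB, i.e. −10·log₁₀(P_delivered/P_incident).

mismatch loss ≈ 0.0576 dB

Γ = (39.7 − 50)/(39.7 + 50) = -0.115
|Γ|² = 0.0132, so P_del/P_inc = 1 − |Γ|² = 0.987
ML = −10·log₁₀(1 − |Γ|²)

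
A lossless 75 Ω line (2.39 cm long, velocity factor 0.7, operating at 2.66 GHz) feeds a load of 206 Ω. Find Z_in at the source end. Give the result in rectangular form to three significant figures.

Z_in ≈ 30.1 + j22 Ω

λ = v/f = 0.7·c / 2.66 GHz = 0.0789 m
βl = 2π·l/λ = 2π × 0.303 = 109°
tan(βl) = tan(109°) = -2.91
Z_in = Z_0·(Z_L + jZ_0·tanβl)/(Z_0 + jZ_L·tanβl)
     = 75·(206 − j218)/(75 − j599)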